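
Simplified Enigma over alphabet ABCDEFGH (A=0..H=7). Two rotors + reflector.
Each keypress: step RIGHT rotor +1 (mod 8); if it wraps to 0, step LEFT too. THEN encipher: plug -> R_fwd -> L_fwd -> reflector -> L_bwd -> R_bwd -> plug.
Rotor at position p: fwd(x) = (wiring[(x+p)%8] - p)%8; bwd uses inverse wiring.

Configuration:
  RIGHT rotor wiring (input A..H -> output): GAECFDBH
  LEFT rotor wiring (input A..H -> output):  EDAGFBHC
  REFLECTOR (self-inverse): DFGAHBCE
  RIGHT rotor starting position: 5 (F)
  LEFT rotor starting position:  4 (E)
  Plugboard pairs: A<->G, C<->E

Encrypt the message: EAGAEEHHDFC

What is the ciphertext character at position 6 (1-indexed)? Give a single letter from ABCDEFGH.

Char 1 ('E'): step: R->6, L=4; E->plug->C->R->A->L->B->refl->F->L'->B->R'->B->plug->B
Char 2 ('A'): step: R->7, L=4; A->plug->G->R->E->L->A->refl->D->L'->C->R'->H->plug->H
Char 3 ('G'): step: R->0, L->5 (L advanced); G->plug->A->R->G->L->B->refl->F->L'->C->R'->D->plug->D
Char 4 ('A'): step: R->1, L=5; A->plug->G->R->G->L->B->refl->F->L'->C->R'->E->plug->C
Char 5 ('E'): step: R->2, L=5; E->plug->C->R->D->L->H->refl->E->L'->A->R'->B->plug->B
Char 6 ('E'): step: R->3, L=5; E->plug->C->R->A->L->E->refl->H->L'->D->R'->F->plug->F

F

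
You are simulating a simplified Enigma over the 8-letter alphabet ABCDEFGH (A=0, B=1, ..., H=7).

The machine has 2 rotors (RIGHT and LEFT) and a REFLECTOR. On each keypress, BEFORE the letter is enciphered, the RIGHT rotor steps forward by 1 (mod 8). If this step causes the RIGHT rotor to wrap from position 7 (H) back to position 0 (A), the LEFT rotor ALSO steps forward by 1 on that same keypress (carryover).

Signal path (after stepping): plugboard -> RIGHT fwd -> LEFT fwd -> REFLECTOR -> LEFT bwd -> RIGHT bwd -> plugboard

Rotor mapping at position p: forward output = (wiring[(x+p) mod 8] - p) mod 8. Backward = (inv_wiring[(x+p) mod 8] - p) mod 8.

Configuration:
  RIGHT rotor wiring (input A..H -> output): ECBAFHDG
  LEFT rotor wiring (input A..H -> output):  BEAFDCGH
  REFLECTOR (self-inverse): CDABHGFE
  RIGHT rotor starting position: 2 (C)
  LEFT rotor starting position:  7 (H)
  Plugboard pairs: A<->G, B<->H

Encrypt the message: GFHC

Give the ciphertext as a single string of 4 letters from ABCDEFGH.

Char 1 ('G'): step: R->3, L=7; G->plug->A->R->F->L->E->refl->H->L'->H->R'->G->plug->A
Char 2 ('F'): step: R->4, L=7; F->plug->F->R->G->L->D->refl->B->L'->D->R'->B->plug->H
Char 3 ('H'): step: R->5, L=7; H->plug->B->R->G->L->D->refl->B->L'->D->R'->G->plug->A
Char 4 ('C'): step: R->6, L=7; C->plug->C->R->G->L->D->refl->B->L'->D->R'->E->plug->E

Answer: AHAE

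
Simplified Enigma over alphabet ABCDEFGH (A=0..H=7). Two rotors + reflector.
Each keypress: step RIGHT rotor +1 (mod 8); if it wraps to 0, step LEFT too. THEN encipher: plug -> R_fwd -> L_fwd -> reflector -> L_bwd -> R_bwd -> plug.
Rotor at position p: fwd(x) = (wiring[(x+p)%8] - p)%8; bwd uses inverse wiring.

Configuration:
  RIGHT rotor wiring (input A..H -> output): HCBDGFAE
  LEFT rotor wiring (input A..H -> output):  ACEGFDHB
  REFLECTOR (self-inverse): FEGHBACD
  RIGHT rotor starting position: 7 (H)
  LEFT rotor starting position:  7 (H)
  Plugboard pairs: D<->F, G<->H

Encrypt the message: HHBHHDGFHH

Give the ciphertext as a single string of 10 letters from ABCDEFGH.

Answer: GAFCDAADFB

Derivation:
Char 1 ('H'): step: R->0, L->0 (L advanced); H->plug->G->R->A->L->A->refl->F->L'->E->R'->H->plug->G
Char 2 ('H'): step: R->1, L=0; H->plug->G->R->D->L->G->refl->C->L'->B->R'->A->plug->A
Char 3 ('B'): step: R->2, L=0; B->plug->B->R->B->L->C->refl->G->L'->D->R'->D->plug->F
Char 4 ('H'): step: R->3, L=0; H->plug->G->R->H->L->B->refl->E->L'->C->R'->C->plug->C
Char 5 ('H'): step: R->4, L=0; H->plug->G->R->F->L->D->refl->H->L'->G->R'->F->plug->D
Char 6 ('D'): step: R->5, L=0; D->plug->F->R->E->L->F->refl->A->L'->A->R'->A->plug->A
Char 7 ('G'): step: R->6, L=0; G->plug->H->R->H->L->B->refl->E->L'->C->R'->A->plug->A
Char 8 ('F'): step: R->7, L=0; F->plug->D->R->C->L->E->refl->B->L'->H->R'->F->plug->D
Char 9 ('H'): step: R->0, L->1 (L advanced); H->plug->G->R->A->L->B->refl->E->L'->D->R'->D->plug->F
Char 10 ('H'): step: R->1, L=1; H->plug->G->R->D->L->E->refl->B->L'->A->R'->B->plug->B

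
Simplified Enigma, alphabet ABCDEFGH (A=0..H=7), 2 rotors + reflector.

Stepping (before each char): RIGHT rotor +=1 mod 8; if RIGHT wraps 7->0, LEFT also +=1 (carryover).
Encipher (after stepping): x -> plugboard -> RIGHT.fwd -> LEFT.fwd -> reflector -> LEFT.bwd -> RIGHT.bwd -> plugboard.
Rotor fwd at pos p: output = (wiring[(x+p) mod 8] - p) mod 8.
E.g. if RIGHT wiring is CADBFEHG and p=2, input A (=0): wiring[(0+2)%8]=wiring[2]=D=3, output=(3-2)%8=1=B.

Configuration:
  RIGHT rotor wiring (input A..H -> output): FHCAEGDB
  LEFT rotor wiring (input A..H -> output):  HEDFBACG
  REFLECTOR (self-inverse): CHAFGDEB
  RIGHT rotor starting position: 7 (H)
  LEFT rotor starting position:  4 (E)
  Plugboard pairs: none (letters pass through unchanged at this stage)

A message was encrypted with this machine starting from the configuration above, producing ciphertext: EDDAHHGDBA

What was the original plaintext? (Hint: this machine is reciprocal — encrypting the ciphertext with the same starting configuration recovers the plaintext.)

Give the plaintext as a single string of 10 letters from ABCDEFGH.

Char 1 ('E'): step: R->0, L->5 (L advanced); E->plug->E->R->E->L->H->refl->B->L'->C->R'->C->plug->C
Char 2 ('D'): step: R->1, L=5; D->plug->D->R->D->L->C->refl->A->L'->G->R'->A->plug->A
Char 3 ('D'): step: R->2, L=5; D->plug->D->R->E->L->H->refl->B->L'->C->R'->C->plug->C
Char 4 ('A'): step: R->3, L=5; A->plug->A->R->F->L->G->refl->E->L'->H->R'->H->plug->H
Char 5 ('H'): step: R->4, L=5; H->plug->H->R->E->L->H->refl->B->L'->C->R'->B->plug->B
Char 6 ('H'): step: R->5, L=5; H->plug->H->R->H->L->E->refl->G->L'->F->R'->F->plug->F
Char 7 ('G'): step: R->6, L=5; G->plug->G->R->G->L->A->refl->C->L'->D->R'->B->plug->B
Char 8 ('D'): step: R->7, L=5; D->plug->D->R->D->L->C->refl->A->L'->G->R'->B->plug->B
Char 9 ('B'): step: R->0, L->6 (L advanced); B->plug->B->R->H->L->C->refl->A->L'->B->R'->H->plug->H
Char 10 ('A'): step: R->1, L=6; A->plug->A->R->G->L->D->refl->F->L'->E->R'->H->plug->H

Answer: CACHBFBBHH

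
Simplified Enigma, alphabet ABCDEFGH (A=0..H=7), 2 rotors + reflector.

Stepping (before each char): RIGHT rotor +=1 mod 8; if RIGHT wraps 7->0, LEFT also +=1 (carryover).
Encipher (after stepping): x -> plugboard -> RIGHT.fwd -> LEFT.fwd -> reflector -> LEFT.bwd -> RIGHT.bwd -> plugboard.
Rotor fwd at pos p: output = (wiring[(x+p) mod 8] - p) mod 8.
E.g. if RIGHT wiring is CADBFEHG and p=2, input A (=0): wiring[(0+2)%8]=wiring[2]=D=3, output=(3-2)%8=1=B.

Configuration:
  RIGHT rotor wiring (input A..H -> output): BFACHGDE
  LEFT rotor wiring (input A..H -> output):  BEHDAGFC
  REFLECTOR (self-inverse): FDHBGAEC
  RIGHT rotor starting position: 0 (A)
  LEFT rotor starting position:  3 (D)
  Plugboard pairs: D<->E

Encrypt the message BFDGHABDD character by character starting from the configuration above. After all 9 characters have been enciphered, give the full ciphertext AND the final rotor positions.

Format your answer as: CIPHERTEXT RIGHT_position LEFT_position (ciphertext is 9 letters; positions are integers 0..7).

Answer: DAEABECAA 1 4

Derivation:
Char 1 ('B'): step: R->1, L=3; B->plug->B->R->H->L->E->refl->G->L'->F->R'->E->plug->D
Char 2 ('F'): step: R->2, L=3; F->plug->F->R->C->L->D->refl->B->L'->G->R'->A->plug->A
Char 3 ('D'): step: R->3, L=3; D->plug->E->R->B->L->F->refl->A->L'->A->R'->D->plug->E
Char 4 ('G'): step: R->4, L=3; G->plug->G->R->E->L->H->refl->C->L'->D->R'->A->plug->A
Char 5 ('H'): step: R->5, L=3; H->plug->H->R->C->L->D->refl->B->L'->G->R'->B->plug->B
Char 6 ('A'): step: R->6, L=3; A->plug->A->R->F->L->G->refl->E->L'->H->R'->D->plug->E
Char 7 ('B'): step: R->7, L=3; B->plug->B->R->C->L->D->refl->B->L'->G->R'->C->plug->C
Char 8 ('D'): step: R->0, L->4 (L advanced); D->plug->E->R->H->L->H->refl->C->L'->B->R'->A->plug->A
Char 9 ('D'): step: R->1, L=4; D->plug->E->R->F->L->A->refl->F->L'->E->R'->A->plug->A
Final: ciphertext=DAEABECAA, RIGHT=1, LEFT=4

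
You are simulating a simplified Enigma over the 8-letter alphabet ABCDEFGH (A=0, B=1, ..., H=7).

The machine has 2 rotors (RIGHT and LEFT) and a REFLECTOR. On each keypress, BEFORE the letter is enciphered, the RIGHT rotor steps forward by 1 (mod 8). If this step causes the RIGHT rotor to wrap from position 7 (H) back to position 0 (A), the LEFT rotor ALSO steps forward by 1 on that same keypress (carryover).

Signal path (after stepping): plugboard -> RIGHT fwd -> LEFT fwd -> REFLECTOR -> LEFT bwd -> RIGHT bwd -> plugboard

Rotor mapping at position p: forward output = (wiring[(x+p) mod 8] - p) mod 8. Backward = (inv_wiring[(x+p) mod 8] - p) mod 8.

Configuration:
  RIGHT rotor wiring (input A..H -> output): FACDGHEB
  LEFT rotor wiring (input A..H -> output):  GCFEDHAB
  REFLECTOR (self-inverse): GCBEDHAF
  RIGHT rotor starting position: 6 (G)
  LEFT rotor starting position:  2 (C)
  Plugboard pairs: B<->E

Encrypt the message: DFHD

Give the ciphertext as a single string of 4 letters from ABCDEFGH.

Answer: HEEB

Derivation:
Char 1 ('D'): step: R->7, L=2; D->plug->D->R->D->L->F->refl->H->L'->F->R'->H->plug->H
Char 2 ('F'): step: R->0, L->3 (L advanced); F->plug->F->R->H->L->C->refl->B->L'->A->R'->B->plug->E
Char 3 ('H'): step: R->1, L=3; H->plug->H->R->E->L->G->refl->A->L'->B->R'->B->plug->E
Char 4 ('D'): step: R->2, L=3; D->plug->D->R->F->L->D->refl->E->L'->C->R'->E->plug->B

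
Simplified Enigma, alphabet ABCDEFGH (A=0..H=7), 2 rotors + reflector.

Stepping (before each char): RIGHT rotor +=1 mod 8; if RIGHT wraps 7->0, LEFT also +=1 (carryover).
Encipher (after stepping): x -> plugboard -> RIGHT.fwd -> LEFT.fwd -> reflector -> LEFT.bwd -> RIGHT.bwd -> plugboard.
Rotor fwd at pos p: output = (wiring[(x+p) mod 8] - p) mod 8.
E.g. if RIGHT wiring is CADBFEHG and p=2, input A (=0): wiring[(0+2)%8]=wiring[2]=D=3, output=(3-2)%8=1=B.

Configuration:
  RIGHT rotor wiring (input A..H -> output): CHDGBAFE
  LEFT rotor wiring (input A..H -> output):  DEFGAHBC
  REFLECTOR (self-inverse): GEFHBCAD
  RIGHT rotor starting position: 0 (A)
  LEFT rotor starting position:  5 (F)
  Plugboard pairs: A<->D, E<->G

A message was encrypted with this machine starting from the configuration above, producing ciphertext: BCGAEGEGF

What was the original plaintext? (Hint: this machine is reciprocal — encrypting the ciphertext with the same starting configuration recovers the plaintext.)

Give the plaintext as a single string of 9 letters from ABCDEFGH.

Answer: ABBHFEHBA

Derivation:
Char 1 ('B'): step: R->1, L=5; B->plug->B->R->C->L->F->refl->C->L'->A->R'->D->plug->A
Char 2 ('C'): step: R->2, L=5; C->plug->C->R->H->L->D->refl->H->L'->E->R'->B->plug->B
Char 3 ('G'): step: R->3, L=5; G->plug->E->R->B->L->E->refl->B->L'->G->R'->B->plug->B
Char 4 ('A'): step: R->4, L=5; A->plug->D->R->A->L->C->refl->F->L'->C->R'->H->plug->H
Char 5 ('E'): step: R->5, L=5; E->plug->G->R->B->L->E->refl->B->L'->G->R'->F->plug->F
Char 6 ('G'): step: R->6, L=5; G->plug->E->R->F->L->A->refl->G->L'->D->R'->G->plug->E
Char 7 ('E'): step: R->7, L=5; E->plug->G->R->B->L->E->refl->B->L'->G->R'->H->plug->H
Char 8 ('G'): step: R->0, L->6 (L advanced); G->plug->E->R->B->L->E->refl->B->L'->H->R'->B->plug->B
Char 9 ('F'): step: R->1, L=6; F->plug->F->R->E->L->H->refl->D->L'->A->R'->D->plug->A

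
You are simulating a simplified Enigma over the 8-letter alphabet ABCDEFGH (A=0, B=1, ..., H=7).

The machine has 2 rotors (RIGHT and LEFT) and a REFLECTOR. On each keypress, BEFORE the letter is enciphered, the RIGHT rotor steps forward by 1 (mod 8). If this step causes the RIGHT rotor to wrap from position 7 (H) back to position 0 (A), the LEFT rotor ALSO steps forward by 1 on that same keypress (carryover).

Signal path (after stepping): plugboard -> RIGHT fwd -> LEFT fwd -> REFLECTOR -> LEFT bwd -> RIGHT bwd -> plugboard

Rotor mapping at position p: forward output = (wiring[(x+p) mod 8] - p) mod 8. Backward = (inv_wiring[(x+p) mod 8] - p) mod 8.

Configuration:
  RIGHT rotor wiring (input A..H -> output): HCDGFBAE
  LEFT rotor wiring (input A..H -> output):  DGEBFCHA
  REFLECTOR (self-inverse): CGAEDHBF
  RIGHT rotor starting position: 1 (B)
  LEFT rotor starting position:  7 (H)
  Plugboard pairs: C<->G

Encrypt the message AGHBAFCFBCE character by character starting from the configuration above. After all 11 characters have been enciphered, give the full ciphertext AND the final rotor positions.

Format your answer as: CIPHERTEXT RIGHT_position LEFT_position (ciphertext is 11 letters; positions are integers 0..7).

Answer: EEEDHHBGEDA 4 0

Derivation:
Char 1 ('A'): step: R->2, L=7; A->plug->A->R->B->L->E->refl->D->L'->G->R'->E->plug->E
Char 2 ('G'): step: R->3, L=7; G->plug->C->R->G->L->D->refl->E->L'->B->R'->E->plug->E
Char 3 ('H'): step: R->4, L=7; H->plug->H->R->C->L->H->refl->F->L'->D->R'->E->plug->E
Char 4 ('B'): step: R->5, L=7; B->plug->B->R->D->L->F->refl->H->L'->C->R'->D->plug->D
Char 5 ('A'): step: R->6, L=7; A->plug->A->R->C->L->H->refl->F->L'->D->R'->H->plug->H
Char 6 ('F'): step: R->7, L=7; F->plug->F->R->G->L->D->refl->E->L'->B->R'->H->plug->H
Char 7 ('C'): step: R->0, L->0 (L advanced); C->plug->G->R->A->L->D->refl->E->L'->C->R'->B->plug->B
Char 8 ('F'): step: R->1, L=0; F->plug->F->R->H->L->A->refl->C->L'->F->R'->C->plug->G
Char 9 ('B'): step: R->2, L=0; B->plug->B->R->E->L->F->refl->H->L'->G->R'->E->plug->E
Char 10 ('C'): step: R->3, L=0; C->plug->G->R->H->L->A->refl->C->L'->F->R'->D->plug->D
Char 11 ('E'): step: R->4, L=0; E->plug->E->R->D->L->B->refl->G->L'->B->R'->A->plug->A
Final: ciphertext=EEEDHHBGEDA, RIGHT=4, LEFT=0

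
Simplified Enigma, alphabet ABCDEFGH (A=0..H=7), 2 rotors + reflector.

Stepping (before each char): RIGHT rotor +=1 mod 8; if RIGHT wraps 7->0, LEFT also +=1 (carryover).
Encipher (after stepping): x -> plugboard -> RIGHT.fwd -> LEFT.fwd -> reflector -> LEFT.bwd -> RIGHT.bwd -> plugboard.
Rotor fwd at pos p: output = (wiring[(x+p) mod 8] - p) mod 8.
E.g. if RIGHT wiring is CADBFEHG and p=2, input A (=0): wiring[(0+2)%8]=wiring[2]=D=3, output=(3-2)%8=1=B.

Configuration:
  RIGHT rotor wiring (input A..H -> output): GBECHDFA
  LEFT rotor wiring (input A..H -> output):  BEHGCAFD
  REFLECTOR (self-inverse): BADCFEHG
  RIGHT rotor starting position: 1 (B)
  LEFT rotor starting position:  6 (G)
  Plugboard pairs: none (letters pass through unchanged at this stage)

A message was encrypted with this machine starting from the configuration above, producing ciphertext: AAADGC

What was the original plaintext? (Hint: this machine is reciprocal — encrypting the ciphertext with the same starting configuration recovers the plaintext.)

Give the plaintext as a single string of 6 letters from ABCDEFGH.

Char 1 ('A'): step: R->2, L=6; A->plug->A->R->C->L->D->refl->C->L'->H->R'->H->plug->H
Char 2 ('A'): step: R->3, L=6; A->plug->A->R->H->L->C->refl->D->L'->C->R'->D->plug->D
Char 3 ('A'): step: R->4, L=6; A->plug->A->R->D->L->G->refl->H->L'->A->R'->G->plug->G
Char 4 ('D'): step: R->5, L=6; D->plug->D->R->B->L->F->refl->E->L'->G->R'->A->plug->A
Char 5 ('G'): step: R->6, L=6; G->plug->G->R->B->L->F->refl->E->L'->G->R'->E->plug->E
Char 6 ('C'): step: R->7, L=6; C->plug->C->R->C->L->D->refl->C->L'->H->R'->B->plug->B

Answer: HDGAEB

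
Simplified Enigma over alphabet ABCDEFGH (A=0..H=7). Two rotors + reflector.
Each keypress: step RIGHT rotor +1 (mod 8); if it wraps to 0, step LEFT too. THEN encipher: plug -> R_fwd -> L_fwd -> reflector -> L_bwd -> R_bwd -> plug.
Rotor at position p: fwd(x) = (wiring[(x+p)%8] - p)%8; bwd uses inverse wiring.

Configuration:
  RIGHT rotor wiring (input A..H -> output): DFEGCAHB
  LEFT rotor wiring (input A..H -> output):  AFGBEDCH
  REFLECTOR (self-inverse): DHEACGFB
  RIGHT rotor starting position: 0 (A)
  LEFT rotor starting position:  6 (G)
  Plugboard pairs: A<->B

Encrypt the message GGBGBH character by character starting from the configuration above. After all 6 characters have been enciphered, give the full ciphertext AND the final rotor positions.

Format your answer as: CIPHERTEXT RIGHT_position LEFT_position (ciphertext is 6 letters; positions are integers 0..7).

Answer: HHHHGF 6 6

Derivation:
Char 1 ('G'): step: R->1, L=6; G->plug->G->R->A->L->E->refl->C->L'->C->R'->H->plug->H
Char 2 ('G'): step: R->2, L=6; G->plug->G->R->B->L->B->refl->H->L'->D->R'->H->plug->H
Char 3 ('B'): step: R->3, L=6; B->plug->A->R->D->L->H->refl->B->L'->B->R'->H->plug->H
Char 4 ('G'): step: R->4, L=6; G->plug->G->R->A->L->E->refl->C->L'->C->R'->H->plug->H
Char 5 ('B'): step: R->5, L=6; B->plug->A->R->D->L->H->refl->B->L'->B->R'->G->plug->G
Char 6 ('H'): step: R->6, L=6; H->plug->H->R->C->L->C->refl->E->L'->A->R'->F->plug->F
Final: ciphertext=HHHHGF, RIGHT=6, LEFT=6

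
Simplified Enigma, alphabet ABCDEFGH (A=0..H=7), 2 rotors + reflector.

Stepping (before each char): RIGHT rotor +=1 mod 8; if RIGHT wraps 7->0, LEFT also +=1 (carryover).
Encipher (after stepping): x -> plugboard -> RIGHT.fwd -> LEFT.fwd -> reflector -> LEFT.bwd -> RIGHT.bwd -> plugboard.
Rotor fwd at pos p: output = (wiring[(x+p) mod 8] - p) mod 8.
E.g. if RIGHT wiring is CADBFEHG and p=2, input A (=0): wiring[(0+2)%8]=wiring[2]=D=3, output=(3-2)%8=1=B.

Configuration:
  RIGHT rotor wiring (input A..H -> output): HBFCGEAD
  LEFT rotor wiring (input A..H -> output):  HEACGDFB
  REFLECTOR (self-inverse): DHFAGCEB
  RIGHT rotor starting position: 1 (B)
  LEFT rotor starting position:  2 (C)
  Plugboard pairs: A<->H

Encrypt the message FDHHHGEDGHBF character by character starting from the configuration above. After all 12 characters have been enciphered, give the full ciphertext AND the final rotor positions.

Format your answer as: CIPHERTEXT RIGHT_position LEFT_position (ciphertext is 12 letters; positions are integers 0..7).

Char 1 ('F'): step: R->2, L=2; F->plug->F->R->B->L->A->refl->D->L'->E->R'->C->plug->C
Char 2 ('D'): step: R->3, L=2; D->plug->D->R->F->L->H->refl->B->L'->D->R'->B->plug->B
Char 3 ('H'): step: R->4, L=2; H->plug->A->R->C->L->E->refl->G->L'->A->R'->B->plug->B
Char 4 ('H'): step: R->5, L=2; H->plug->A->R->H->L->C->refl->F->L'->G->R'->C->plug->C
Char 5 ('H'): step: R->6, L=2; H->plug->A->R->C->L->E->refl->G->L'->A->R'->G->plug->G
Char 6 ('G'): step: R->7, L=2; G->plug->G->R->F->L->H->refl->B->L'->D->R'->E->plug->E
Char 7 ('E'): step: R->0, L->3 (L advanced); E->plug->E->R->G->L->B->refl->H->L'->A->R'->G->plug->G
Char 8 ('D'): step: R->1, L=3; D->plug->D->R->F->L->E->refl->G->L'->E->R'->B->plug->B
Char 9 ('G'): step: R->2, L=3; G->plug->G->R->F->L->E->refl->G->L'->E->R'->C->plug->C
Char 10 ('H'): step: R->3, L=3; H->plug->A->R->H->L->F->refl->C->L'->D->R'->B->plug->B
Char 11 ('B'): step: R->4, L=3; B->plug->B->R->A->L->H->refl->B->L'->G->R'->H->plug->A
Char 12 ('F'): step: R->5, L=3; F->plug->F->R->A->L->H->refl->B->L'->G->R'->C->plug->C
Final: ciphertext=CBBCGEGBCBAC, RIGHT=5, LEFT=3

Answer: CBBCGEGBCBAC 5 3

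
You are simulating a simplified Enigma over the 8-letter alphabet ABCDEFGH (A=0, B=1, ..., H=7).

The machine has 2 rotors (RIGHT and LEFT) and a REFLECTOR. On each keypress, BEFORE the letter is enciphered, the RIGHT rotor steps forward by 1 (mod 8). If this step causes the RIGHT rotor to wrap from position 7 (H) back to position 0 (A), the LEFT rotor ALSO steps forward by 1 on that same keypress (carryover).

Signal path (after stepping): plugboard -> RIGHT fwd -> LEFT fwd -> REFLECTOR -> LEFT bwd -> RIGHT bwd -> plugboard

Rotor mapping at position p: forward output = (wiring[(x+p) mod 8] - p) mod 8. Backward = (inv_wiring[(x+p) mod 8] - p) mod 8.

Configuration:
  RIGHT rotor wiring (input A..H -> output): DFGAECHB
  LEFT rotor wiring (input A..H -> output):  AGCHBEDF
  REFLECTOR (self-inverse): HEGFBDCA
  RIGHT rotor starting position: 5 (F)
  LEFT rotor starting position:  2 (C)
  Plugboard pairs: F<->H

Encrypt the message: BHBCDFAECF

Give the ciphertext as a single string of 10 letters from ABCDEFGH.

Answer: GECDCCGBGA

Derivation:
Char 1 ('B'): step: R->6, L=2; B->plug->B->R->D->L->C->refl->G->L'->G->R'->G->plug->G
Char 2 ('H'): step: R->7, L=2; H->plug->F->R->F->L->D->refl->F->L'->B->R'->E->plug->E
Char 3 ('B'): step: R->0, L->3 (L advanced); B->plug->B->R->F->L->F->refl->D->L'->G->R'->C->plug->C
Char 4 ('C'): step: R->1, L=3; C->plug->C->R->H->L->H->refl->A->L'->D->R'->D->plug->D
Char 5 ('D'): step: R->2, L=3; D->plug->D->R->A->L->E->refl->B->L'->C->R'->C->plug->C
Char 6 ('F'): step: R->3, L=3; F->plug->H->R->D->L->A->refl->H->L'->H->R'->C->plug->C
Char 7 ('A'): step: R->4, L=3; A->plug->A->R->A->L->E->refl->B->L'->C->R'->G->plug->G
Char 8 ('E'): step: R->5, L=3; E->plug->E->R->A->L->E->refl->B->L'->C->R'->B->plug->B
Char 9 ('C'): step: R->6, L=3; C->plug->C->R->F->L->F->refl->D->L'->G->R'->G->plug->G
Char 10 ('F'): step: R->7, L=3; F->plug->H->R->A->L->E->refl->B->L'->C->R'->A->plug->A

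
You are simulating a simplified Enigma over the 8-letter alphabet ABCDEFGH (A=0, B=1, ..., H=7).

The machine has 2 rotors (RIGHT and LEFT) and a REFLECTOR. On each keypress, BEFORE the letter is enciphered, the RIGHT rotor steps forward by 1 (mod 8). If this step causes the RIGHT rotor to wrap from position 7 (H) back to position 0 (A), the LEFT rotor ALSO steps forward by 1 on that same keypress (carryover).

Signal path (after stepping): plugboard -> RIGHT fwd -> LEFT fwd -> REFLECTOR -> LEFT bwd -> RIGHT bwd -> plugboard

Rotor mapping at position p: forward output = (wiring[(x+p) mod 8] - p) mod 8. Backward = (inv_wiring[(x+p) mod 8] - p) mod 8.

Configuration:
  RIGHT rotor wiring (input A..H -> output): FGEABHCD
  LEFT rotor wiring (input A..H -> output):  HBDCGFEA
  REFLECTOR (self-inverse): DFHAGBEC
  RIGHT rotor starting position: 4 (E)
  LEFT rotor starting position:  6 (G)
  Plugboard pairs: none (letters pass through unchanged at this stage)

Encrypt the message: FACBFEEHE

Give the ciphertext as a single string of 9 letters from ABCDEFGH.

Answer: EFEHHCDEH

Derivation:
Char 1 ('F'): step: R->5, L=6; F->plug->F->R->H->L->H->refl->C->L'->B->R'->E->plug->E
Char 2 ('A'): step: R->6, L=6; A->plug->A->R->E->L->F->refl->B->L'->C->R'->F->plug->F
Char 3 ('C'): step: R->7, L=6; C->plug->C->R->H->L->H->refl->C->L'->B->R'->E->plug->E
Char 4 ('B'): step: R->0, L->7 (L advanced); B->plug->B->R->G->L->G->refl->E->L'->D->R'->H->plug->H
Char 5 ('F'): step: R->1, L=7; F->plug->F->R->B->L->A->refl->D->L'->E->R'->H->plug->H
Char 6 ('E'): step: R->2, L=7; E->plug->E->R->A->L->B->refl->F->L'->H->R'->C->plug->C
Char 7 ('E'): step: R->3, L=7; E->plug->E->R->A->L->B->refl->F->L'->H->R'->D->plug->D
Char 8 ('H'): step: R->4, L=7; H->plug->H->R->E->L->D->refl->A->L'->B->R'->E->plug->E
Char 9 ('E'): step: R->5, L=7; E->plug->E->R->B->L->A->refl->D->L'->E->R'->H->plug->H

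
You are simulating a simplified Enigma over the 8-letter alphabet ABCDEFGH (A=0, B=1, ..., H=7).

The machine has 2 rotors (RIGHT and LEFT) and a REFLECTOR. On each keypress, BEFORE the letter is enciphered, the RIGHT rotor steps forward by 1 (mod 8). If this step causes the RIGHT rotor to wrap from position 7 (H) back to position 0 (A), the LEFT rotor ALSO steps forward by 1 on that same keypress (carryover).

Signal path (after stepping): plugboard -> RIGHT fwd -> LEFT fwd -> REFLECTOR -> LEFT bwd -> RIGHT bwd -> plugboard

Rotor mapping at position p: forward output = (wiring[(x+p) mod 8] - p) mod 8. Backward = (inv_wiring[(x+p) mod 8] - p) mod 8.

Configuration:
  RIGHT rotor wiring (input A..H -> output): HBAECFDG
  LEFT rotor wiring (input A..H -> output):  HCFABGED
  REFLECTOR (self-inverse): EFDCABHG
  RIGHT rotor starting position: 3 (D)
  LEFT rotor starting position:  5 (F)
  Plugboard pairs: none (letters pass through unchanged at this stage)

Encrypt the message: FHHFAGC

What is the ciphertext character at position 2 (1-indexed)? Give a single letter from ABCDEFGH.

Char 1 ('F'): step: R->4, L=5; F->plug->F->R->F->L->A->refl->E->L'->H->R'->C->plug->C
Char 2 ('H'): step: R->5, L=5; H->plug->H->R->F->L->A->refl->E->L'->H->R'->G->plug->G

G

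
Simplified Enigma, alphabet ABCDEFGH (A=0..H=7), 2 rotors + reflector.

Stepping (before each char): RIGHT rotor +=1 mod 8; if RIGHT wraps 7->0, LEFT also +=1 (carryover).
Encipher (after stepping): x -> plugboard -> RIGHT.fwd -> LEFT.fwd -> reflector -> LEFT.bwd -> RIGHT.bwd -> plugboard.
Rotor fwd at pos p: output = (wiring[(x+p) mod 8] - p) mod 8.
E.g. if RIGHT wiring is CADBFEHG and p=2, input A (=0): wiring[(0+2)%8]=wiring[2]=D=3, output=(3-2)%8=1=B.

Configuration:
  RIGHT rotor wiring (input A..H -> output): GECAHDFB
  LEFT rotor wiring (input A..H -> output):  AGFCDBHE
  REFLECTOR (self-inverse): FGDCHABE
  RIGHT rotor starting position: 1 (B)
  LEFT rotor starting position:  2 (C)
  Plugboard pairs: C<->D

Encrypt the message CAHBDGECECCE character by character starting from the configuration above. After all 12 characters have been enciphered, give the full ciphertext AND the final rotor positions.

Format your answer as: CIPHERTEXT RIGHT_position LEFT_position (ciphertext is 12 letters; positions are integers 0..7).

Char 1 ('C'): step: R->2, L=2; C->plug->D->R->B->L->A->refl->F->L'->E->R'->G->plug->G
Char 2 ('A'): step: R->3, L=2; A->plug->A->R->F->L->C->refl->D->L'->A->R'->C->plug->D
Char 3 ('H'): step: R->4, L=2; H->plug->H->R->E->L->F->refl->A->L'->B->R'->C->plug->D
Char 4 ('B'): step: R->5, L=2; B->plug->B->R->A->L->D->refl->C->L'->F->R'->F->plug->F
Char 5 ('D'): step: R->6, L=2; D->plug->C->R->A->L->D->refl->C->L'->F->R'->H->plug->H
Char 6 ('G'): step: R->7, L=2; G->plug->G->R->E->L->F->refl->A->L'->B->R'->E->plug->E
Char 7 ('E'): step: R->0, L->3 (L advanced); E->plug->E->R->H->L->C->refl->D->L'->G->R'->A->plug->A
Char 8 ('C'): step: R->1, L=3; C->plug->D->R->G->L->D->refl->C->L'->H->R'->C->plug->D
Char 9 ('E'): step: R->2, L=3; E->plug->E->R->D->L->E->refl->H->L'->A->R'->A->plug->A
Char 10 ('C'): step: R->3, L=3; C->plug->D->R->C->L->G->refl->B->L'->E->R'->B->plug->B
Char 11 ('C'): step: R->4, L=3; C->plug->D->R->F->L->F->refl->A->L'->B->R'->C->plug->D
Char 12 ('E'): step: R->5, L=3; E->plug->E->R->H->L->C->refl->D->L'->G->R'->A->plug->A
Final: ciphertext=GDDFHEADABDA, RIGHT=5, LEFT=3

Answer: GDDFHEADABDA 5 3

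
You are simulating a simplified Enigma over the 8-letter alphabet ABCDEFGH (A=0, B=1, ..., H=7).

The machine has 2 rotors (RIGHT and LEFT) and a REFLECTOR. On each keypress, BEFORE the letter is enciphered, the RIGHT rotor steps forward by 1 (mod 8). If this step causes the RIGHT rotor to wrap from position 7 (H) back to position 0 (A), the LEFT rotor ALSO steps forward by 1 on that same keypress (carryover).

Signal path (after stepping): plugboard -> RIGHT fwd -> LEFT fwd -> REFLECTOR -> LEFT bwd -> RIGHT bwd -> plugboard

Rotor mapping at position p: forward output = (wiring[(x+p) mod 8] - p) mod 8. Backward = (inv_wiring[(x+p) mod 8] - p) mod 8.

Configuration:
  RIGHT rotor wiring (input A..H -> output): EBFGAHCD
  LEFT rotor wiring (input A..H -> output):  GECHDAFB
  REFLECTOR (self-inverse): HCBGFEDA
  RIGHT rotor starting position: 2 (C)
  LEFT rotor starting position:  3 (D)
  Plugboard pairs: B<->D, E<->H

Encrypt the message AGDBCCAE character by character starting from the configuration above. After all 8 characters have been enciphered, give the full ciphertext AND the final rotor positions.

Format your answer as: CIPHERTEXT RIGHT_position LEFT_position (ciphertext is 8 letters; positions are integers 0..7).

Char 1 ('A'): step: R->3, L=3; A->plug->A->R->D->L->C->refl->B->L'->G->R'->G->plug->G
Char 2 ('G'): step: R->4, L=3; G->plug->G->R->B->L->A->refl->H->L'->H->R'->D->plug->B
Char 3 ('D'): step: R->5, L=3; D->plug->B->R->F->L->D->refl->G->L'->E->R'->E->plug->H
Char 4 ('B'): step: R->6, L=3; B->plug->D->R->D->L->C->refl->B->L'->G->R'->C->plug->C
Char 5 ('C'): step: R->7, L=3; C->plug->C->R->C->L->F->refl->E->L'->A->R'->G->plug->G
Char 6 ('C'): step: R->0, L->4 (L advanced); C->plug->C->R->F->L->A->refl->H->L'->A->R'->E->plug->H
Char 7 ('A'): step: R->1, L=4; A->plug->A->R->A->L->H->refl->A->L'->F->R'->C->plug->C
Char 8 ('E'): step: R->2, L=4; E->plug->H->R->H->L->D->refl->G->L'->G->R'->C->plug->C
Final: ciphertext=GBHCGHCC, RIGHT=2, LEFT=4

Answer: GBHCGHCC 2 4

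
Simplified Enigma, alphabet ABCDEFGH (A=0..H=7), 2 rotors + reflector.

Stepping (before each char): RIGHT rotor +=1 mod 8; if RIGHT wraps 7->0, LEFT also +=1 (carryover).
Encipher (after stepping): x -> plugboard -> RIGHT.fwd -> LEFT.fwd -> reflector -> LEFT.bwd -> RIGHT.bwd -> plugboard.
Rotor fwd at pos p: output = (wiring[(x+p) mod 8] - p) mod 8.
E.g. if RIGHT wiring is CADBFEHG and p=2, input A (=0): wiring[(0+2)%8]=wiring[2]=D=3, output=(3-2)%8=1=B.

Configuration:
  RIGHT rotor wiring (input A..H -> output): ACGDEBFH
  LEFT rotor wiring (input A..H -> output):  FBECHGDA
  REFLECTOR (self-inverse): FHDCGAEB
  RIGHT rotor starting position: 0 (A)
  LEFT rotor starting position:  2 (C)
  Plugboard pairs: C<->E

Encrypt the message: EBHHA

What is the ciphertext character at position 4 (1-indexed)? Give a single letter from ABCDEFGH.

Char 1 ('E'): step: R->1, L=2; E->plug->C->R->C->L->F->refl->A->L'->B->R'->A->plug->A
Char 2 ('B'): step: R->2, L=2; B->plug->B->R->B->L->A->refl->F->L'->C->R'->C->plug->E
Char 3 ('H'): step: R->3, L=2; H->plug->H->R->D->L->E->refl->G->L'->F->R'->F->plug->F
Char 4 ('H'): step: R->4, L=2; H->plug->H->R->H->L->H->refl->B->L'->E->R'->E->plug->C

C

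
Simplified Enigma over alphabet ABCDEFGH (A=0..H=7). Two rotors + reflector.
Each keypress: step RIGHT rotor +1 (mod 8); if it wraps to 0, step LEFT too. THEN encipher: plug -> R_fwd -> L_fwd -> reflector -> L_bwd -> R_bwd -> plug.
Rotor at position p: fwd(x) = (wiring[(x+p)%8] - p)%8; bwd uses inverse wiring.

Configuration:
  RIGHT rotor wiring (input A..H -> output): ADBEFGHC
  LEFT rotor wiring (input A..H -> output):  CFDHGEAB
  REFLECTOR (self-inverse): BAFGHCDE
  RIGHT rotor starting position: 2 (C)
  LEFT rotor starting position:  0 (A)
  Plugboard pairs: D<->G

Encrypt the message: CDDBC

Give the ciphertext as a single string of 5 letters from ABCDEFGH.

Answer: FCECG

Derivation:
Char 1 ('C'): step: R->3, L=0; C->plug->C->R->D->L->H->refl->E->L'->F->R'->F->plug->F
Char 2 ('D'): step: R->4, L=0; D->plug->G->R->F->L->E->refl->H->L'->D->R'->C->plug->C
Char 3 ('D'): step: R->5, L=0; D->plug->G->R->H->L->B->refl->A->L'->G->R'->E->plug->E
Char 4 ('B'): step: R->6, L=0; B->plug->B->R->E->L->G->refl->D->L'->C->R'->C->plug->C
Char 5 ('C'): step: R->7, L=0; C->plug->C->R->E->L->G->refl->D->L'->C->R'->D->plug->G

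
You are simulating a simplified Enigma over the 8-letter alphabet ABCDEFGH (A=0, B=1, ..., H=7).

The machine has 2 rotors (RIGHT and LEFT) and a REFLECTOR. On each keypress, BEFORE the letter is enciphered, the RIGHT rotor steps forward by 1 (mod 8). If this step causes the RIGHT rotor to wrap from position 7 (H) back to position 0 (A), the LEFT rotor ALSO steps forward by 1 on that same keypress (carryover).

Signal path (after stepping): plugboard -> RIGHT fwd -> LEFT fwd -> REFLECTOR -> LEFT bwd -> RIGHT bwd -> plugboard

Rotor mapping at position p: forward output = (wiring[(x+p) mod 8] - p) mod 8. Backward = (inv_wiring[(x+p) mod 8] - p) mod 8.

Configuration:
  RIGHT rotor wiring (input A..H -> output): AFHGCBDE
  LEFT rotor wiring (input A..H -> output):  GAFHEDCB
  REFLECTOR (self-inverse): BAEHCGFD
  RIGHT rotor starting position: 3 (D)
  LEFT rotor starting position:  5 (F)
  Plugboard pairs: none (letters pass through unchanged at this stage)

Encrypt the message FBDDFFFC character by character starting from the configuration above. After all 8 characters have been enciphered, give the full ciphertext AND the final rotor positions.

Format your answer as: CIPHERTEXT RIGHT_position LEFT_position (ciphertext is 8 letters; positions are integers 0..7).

Answer: DFGBHCAB 3 6

Derivation:
Char 1 ('F'): step: R->4, L=5; F->plug->F->R->B->L->F->refl->G->L'->A->R'->D->plug->D
Char 2 ('B'): step: R->5, L=5; B->plug->B->R->G->L->C->refl->E->L'->C->R'->F->plug->F
Char 3 ('D'): step: R->6, L=5; D->plug->D->R->H->L->H->refl->D->L'->E->R'->G->plug->G
Char 4 ('D'): step: R->7, L=5; D->plug->D->R->A->L->G->refl->F->L'->B->R'->B->plug->B
Char 5 ('F'): step: R->0, L->6 (L advanced); F->plug->F->R->B->L->D->refl->H->L'->E->R'->H->plug->H
Char 6 ('F'): step: R->1, L=6; F->plug->F->R->C->L->A->refl->B->L'->F->R'->C->plug->C
Char 7 ('F'): step: R->2, L=6; F->plug->F->R->C->L->A->refl->B->L'->F->R'->A->plug->A
Char 8 ('C'): step: R->3, L=6; C->plug->C->R->G->L->G->refl->F->L'->H->R'->B->plug->B
Final: ciphertext=DFGBHCAB, RIGHT=3, LEFT=6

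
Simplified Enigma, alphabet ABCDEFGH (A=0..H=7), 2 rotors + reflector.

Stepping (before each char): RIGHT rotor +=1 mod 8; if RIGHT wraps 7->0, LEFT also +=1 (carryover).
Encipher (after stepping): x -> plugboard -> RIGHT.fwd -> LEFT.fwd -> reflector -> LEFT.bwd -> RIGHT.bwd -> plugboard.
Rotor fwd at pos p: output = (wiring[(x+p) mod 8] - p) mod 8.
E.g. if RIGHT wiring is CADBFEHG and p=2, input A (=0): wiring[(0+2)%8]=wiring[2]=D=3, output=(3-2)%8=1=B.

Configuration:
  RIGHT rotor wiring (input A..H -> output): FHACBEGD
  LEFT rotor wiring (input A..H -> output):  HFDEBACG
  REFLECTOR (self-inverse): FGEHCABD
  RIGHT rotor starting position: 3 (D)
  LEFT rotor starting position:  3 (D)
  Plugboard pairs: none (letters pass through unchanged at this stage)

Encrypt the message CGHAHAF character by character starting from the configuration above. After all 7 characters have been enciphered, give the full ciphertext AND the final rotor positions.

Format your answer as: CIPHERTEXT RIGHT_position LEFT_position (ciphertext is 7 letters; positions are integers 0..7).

Char 1 ('C'): step: R->4, L=3; C->plug->C->R->C->L->F->refl->A->L'->H->R'->D->plug->D
Char 2 ('G'): step: R->5, L=3; G->plug->G->R->F->L->E->refl->C->L'->G->R'->C->plug->C
Char 3 ('H'): step: R->6, L=3; H->plug->H->R->G->L->C->refl->E->L'->F->R'->B->plug->B
Char 4 ('A'): step: R->7, L=3; A->plug->A->R->E->L->D->refl->H->L'->D->R'->E->plug->E
Char 5 ('H'): step: R->0, L->4 (L advanced); H->plug->H->R->D->L->C->refl->E->L'->B->R'->E->plug->E
Char 6 ('A'): step: R->1, L=4; A->plug->A->R->G->L->H->refl->D->L'->E->R'->H->plug->H
Char 7 ('F'): step: R->2, L=4; F->plug->F->R->B->L->E->refl->C->L'->D->R'->G->plug->G
Final: ciphertext=DCBEEHG, RIGHT=2, LEFT=4

Answer: DCBEEHG 2 4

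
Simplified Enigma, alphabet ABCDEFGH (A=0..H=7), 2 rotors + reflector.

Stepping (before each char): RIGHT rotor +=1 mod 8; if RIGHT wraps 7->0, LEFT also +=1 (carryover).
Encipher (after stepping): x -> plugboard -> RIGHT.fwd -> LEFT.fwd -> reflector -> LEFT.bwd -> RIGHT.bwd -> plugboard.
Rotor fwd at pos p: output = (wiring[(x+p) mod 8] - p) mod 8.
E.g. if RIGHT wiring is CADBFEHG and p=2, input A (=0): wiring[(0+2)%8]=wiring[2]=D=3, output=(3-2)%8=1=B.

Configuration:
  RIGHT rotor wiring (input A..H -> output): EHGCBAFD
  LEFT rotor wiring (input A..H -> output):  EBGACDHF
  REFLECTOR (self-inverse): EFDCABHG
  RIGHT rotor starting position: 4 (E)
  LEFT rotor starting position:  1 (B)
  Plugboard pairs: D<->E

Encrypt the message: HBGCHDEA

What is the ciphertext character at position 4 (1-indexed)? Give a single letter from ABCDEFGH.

Char 1 ('H'): step: R->5, L=1; H->plug->H->R->E->L->C->refl->D->L'->H->R'->D->plug->E
Char 2 ('B'): step: R->6, L=1; B->plug->B->R->F->L->G->refl->H->L'->C->R'->H->plug->H
Char 3 ('G'): step: R->7, L=1; G->plug->G->R->B->L->F->refl->B->L'->D->R'->E->plug->D
Char 4 ('C'): step: R->0, L->2 (L advanced); C->plug->C->R->G->L->C->refl->D->L'->F->R'->G->plug->G

G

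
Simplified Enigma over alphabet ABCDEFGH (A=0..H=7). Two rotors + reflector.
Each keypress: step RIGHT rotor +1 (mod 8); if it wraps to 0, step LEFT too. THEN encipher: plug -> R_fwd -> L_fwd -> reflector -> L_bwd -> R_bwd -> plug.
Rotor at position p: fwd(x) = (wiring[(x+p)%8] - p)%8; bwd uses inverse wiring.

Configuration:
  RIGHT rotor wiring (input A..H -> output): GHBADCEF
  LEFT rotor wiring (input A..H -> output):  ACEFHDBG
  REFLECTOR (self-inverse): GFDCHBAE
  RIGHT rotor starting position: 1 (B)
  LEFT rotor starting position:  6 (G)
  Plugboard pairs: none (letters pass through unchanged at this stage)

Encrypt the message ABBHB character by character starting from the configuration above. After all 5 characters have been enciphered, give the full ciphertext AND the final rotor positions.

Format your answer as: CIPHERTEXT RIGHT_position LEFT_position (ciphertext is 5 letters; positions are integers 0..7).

Answer: BEABA 6 6

Derivation:
Char 1 ('A'): step: R->2, L=6; A->plug->A->R->H->L->F->refl->B->L'->G->R'->B->plug->B
Char 2 ('B'): step: R->3, L=6; B->plug->B->R->A->L->D->refl->C->L'->C->R'->E->plug->E
Char 3 ('B'): step: R->4, L=6; B->plug->B->R->G->L->B->refl->F->L'->H->R'->A->plug->A
Char 4 ('H'): step: R->5, L=6; H->plug->H->R->G->L->B->refl->F->L'->H->R'->B->plug->B
Char 5 ('B'): step: R->6, L=6; B->plug->B->R->H->L->F->refl->B->L'->G->R'->A->plug->A
Final: ciphertext=BEABA, RIGHT=6, LEFT=6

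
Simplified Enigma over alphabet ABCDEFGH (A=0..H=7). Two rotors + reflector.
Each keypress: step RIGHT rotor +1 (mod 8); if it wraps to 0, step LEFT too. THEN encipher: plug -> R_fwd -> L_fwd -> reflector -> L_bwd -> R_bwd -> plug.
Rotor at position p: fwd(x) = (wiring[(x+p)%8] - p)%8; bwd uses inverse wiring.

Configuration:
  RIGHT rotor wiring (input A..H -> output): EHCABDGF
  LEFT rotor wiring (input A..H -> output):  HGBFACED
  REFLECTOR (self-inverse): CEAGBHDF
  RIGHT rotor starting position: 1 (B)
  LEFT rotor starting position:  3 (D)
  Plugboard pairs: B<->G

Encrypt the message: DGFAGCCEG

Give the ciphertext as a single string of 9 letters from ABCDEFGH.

Char 1 ('D'): step: R->2, L=3; D->plug->D->R->B->L->F->refl->H->L'->C->R'->G->plug->B
Char 2 ('G'): step: R->3, L=3; G->plug->B->R->G->L->D->refl->G->L'->H->R'->H->plug->H
Char 3 ('F'): step: R->4, L=3; F->plug->F->R->D->L->B->refl->E->L'->F->R'->A->plug->A
Char 4 ('A'): step: R->5, L=3; A->plug->A->R->G->L->D->refl->G->L'->H->R'->D->plug->D
Char 5 ('G'): step: R->6, L=3; G->plug->B->R->H->L->G->refl->D->L'->G->R'->C->plug->C
Char 6 ('C'): step: R->7, L=3; C->plug->C->R->A->L->C->refl->A->L'->E->R'->G->plug->B
Char 7 ('C'): step: R->0, L->4 (L advanced); C->plug->C->R->C->L->A->refl->C->L'->F->R'->H->plug->H
Char 8 ('E'): step: R->1, L=4; E->plug->E->R->C->L->A->refl->C->L'->F->R'->F->plug->F
Char 9 ('G'): step: R->2, L=4; G->plug->B->R->G->L->F->refl->H->L'->D->R'->F->plug->F

Answer: BHADCBHFF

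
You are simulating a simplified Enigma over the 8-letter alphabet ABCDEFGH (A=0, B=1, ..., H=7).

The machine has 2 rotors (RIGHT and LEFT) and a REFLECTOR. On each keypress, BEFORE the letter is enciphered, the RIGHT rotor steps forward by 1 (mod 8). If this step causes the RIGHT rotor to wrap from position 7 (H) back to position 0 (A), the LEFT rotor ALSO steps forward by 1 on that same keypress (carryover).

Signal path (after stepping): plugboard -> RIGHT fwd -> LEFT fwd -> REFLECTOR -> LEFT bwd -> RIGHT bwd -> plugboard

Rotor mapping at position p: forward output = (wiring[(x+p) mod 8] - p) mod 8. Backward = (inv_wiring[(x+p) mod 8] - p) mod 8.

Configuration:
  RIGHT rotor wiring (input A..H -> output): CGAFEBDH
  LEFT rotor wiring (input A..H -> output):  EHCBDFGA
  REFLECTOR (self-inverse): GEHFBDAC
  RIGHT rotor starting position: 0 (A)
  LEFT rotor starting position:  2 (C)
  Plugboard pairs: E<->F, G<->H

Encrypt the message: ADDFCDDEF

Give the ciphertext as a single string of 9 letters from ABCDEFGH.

Char 1 ('A'): step: R->1, L=2; A->plug->A->R->F->L->G->refl->A->L'->A->R'->E->plug->F
Char 2 ('D'): step: R->2, L=2; D->plug->D->R->H->L->F->refl->D->L'->D->R'->B->plug->B
Char 3 ('D'): step: R->3, L=2; D->plug->D->R->A->L->A->refl->G->L'->F->R'->H->plug->G
Char 4 ('F'): step: R->4, L=2; F->plug->E->R->G->L->C->refl->H->L'->B->R'->H->plug->G
Char 5 ('C'): step: R->5, L=2; C->plug->C->R->C->L->B->refl->E->L'->E->R'->A->plug->A
Char 6 ('D'): step: R->6, L=2; D->plug->D->R->A->L->A->refl->G->L'->F->R'->A->plug->A
Char 7 ('D'): step: R->7, L=2; D->plug->D->R->B->L->H->refl->C->L'->G->R'->E->plug->F
Char 8 ('E'): step: R->0, L->3 (L advanced); E->plug->F->R->B->L->A->refl->G->L'->A->R'->C->plug->C
Char 9 ('F'): step: R->1, L=3; F->plug->E->R->A->L->G->refl->A->L'->B->R'->H->plug->G

Answer: FBGGAAFCG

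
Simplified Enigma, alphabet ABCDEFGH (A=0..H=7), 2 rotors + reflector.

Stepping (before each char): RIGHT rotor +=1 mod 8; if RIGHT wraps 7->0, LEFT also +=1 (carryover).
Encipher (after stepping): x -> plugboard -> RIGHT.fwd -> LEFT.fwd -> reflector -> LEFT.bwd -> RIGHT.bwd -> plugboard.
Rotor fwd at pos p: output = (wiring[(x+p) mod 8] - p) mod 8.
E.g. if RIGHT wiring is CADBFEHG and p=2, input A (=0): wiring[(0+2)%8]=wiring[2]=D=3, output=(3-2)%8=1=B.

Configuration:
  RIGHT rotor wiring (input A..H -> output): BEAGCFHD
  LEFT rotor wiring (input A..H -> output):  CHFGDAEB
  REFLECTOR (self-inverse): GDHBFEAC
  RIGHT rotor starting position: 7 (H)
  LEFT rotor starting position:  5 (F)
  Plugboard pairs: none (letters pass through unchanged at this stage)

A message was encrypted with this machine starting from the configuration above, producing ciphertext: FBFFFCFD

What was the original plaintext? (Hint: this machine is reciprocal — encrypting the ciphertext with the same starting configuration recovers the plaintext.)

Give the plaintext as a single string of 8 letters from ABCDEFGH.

Char 1 ('F'): step: R->0, L->6 (L advanced); F->plug->F->R->F->L->A->refl->G->L'->A->R'->C->plug->C
Char 2 ('B'): step: R->1, L=6; B->plug->B->R->H->L->C->refl->H->L'->E->R'->E->plug->E
Char 3 ('F'): step: R->2, L=6; F->plug->F->R->B->L->D->refl->B->L'->D->R'->D->plug->D
Char 4 ('F'): step: R->3, L=6; F->plug->F->R->G->L->F->refl->E->L'->C->R'->C->plug->C
Char 5 ('F'): step: R->4, L=6; F->plug->F->R->A->L->G->refl->A->L'->F->R'->E->plug->E
Char 6 ('C'): step: R->5, L=6; C->plug->C->R->G->L->F->refl->E->L'->C->R'->B->plug->B
Char 7 ('F'): step: R->6, L=6; F->plug->F->R->A->L->G->refl->A->L'->F->R'->B->plug->B
Char 8 ('D'): step: R->7, L=6; D->plug->D->R->B->L->D->refl->B->L'->D->R'->F->plug->F

Answer: CEDCEBBF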